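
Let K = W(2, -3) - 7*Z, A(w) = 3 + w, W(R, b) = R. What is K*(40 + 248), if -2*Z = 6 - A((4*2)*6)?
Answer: -44784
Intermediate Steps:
Z = 45/2 (Z = -(6 - (3 + (4*2)*6))/2 = -(6 - (3 + 8*6))/2 = -(6 - (3 + 48))/2 = -(6 - 1*51)/2 = -(6 - 51)/2 = -½*(-45) = 45/2 ≈ 22.500)
K = -311/2 (K = 2 - 7*45/2 = 2 - 315/2 = -311/2 ≈ -155.50)
K*(40 + 248) = -311*(40 + 248)/2 = -311/2*288 = -44784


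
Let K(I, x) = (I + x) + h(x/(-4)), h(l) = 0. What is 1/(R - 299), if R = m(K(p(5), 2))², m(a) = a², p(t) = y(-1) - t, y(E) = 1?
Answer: -1/283 ≈ -0.0035336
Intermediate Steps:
p(t) = 1 - t
K(I, x) = I + x (K(I, x) = (I + x) + 0 = I + x)
R = 16 (R = (((1 - 1*5) + 2)²)² = (((1 - 5) + 2)²)² = ((-4 + 2)²)² = ((-2)²)² = 4² = 16)
1/(R - 299) = 1/(16 - 299) = 1/(-283) = -1/283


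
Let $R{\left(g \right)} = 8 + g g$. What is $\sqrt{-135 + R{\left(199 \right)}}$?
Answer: $3 \sqrt{4386} \approx 198.68$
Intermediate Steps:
$R{\left(g \right)} = 8 + g^{2}$
$\sqrt{-135 + R{\left(199 \right)}} = \sqrt{-135 + \left(8 + 199^{2}\right)} = \sqrt{-135 + \left(8 + 39601\right)} = \sqrt{-135 + 39609} = \sqrt{39474} = 3 \sqrt{4386}$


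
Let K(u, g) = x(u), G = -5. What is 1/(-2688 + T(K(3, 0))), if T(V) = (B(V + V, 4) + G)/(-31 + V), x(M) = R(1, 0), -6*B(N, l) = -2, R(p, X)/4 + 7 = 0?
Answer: -177/475762 ≈ -0.00037203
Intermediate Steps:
R(p, X) = -28 (R(p, X) = -28 + 4*0 = -28 + 0 = -28)
B(N, l) = ⅓ (B(N, l) = -⅙*(-2) = ⅓)
x(M) = -28
K(u, g) = -28
T(V) = -14/(3*(-31 + V)) (T(V) = (⅓ - 5)/(-31 + V) = -14/(3*(-31 + V)))
1/(-2688 + T(K(3, 0))) = 1/(-2688 - 14/(-93 + 3*(-28))) = 1/(-2688 - 14/(-93 - 84)) = 1/(-2688 - 14/(-177)) = 1/(-2688 - 14*(-1/177)) = 1/(-2688 + 14/177) = 1/(-475762/177) = -177/475762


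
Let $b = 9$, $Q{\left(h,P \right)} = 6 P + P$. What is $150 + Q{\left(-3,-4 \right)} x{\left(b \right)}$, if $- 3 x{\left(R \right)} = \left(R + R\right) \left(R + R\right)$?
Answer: $3174$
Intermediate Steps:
$Q{\left(h,P \right)} = 7 P$
$x{\left(R \right)} = - \frac{4 R^{2}}{3}$ ($x{\left(R \right)} = - \frac{\left(R + R\right) \left(R + R\right)}{3} = - \frac{2 R 2 R}{3} = - \frac{4 R^{2}}{3}$)
$150 + Q{\left(-3,-4 \right)} x{\left(b \right)} = 150 + 7 \left(-4\right) \left(- \frac{4 \cdot 9^{2}}{3}\right) = 150 - 28 \left(\left(- \frac{4}{3}\right) 81\right) = 150 - -3024 = 150 + 3024 = 3174$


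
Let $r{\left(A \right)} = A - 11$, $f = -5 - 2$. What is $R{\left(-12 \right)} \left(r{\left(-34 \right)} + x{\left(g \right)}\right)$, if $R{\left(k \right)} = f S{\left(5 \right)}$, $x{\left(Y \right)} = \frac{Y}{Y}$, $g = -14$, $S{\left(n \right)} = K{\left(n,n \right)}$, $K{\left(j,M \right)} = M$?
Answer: $1540$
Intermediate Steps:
$S{\left(n \right)} = n$
$f = -7$
$r{\left(A \right)} = -11 + A$ ($r{\left(A \right)} = A - 11 = -11 + A$)
$x{\left(Y \right)} = 1$
$R{\left(k \right)} = -35$ ($R{\left(k \right)} = \left(-7\right) 5 = -35$)
$R{\left(-12 \right)} \left(r{\left(-34 \right)} + x{\left(g \right)}\right) = - 35 \left(\left(-11 - 34\right) + 1\right) = - 35 \left(-45 + 1\right) = \left(-35\right) \left(-44\right) = 1540$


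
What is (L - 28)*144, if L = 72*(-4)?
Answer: -45504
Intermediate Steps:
L = -288
(L - 28)*144 = (-288 - 28)*144 = -316*144 = -45504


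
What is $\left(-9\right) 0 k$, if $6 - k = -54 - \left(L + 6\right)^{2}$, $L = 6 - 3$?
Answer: $0$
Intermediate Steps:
$L = 3$
$k = 141$ ($k = 6 - \left(-54 - \left(3 + 6\right)^{2}\right) = 6 - \left(-54 - 9^{2}\right) = 6 - \left(-54 - 81\right) = 6 - -135 = 6 + 135 = 141$)
$\left(-9\right) 0 k = \left(-9\right) 0 \cdot 141 = 0 \cdot 141 = 0$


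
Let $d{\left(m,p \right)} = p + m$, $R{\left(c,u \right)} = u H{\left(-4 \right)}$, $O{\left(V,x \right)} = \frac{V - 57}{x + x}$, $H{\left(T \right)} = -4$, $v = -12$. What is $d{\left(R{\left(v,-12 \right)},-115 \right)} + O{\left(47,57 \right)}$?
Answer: $- \frac{3824}{57} \approx -67.088$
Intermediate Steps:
$O{\left(V,x \right)} = \frac{-57 + V}{2 x}$
$R{\left(c,u \right)} = - 4 u$ ($R{\left(c,u \right)} = u \left(-4\right) = - 4 u$)
$d{\left(m,p \right)} = m + p$
$d{\left(R{\left(v,-12 \right)},-115 \right)} + O{\left(47,57 \right)} = \left(\left(-4\right) \left(-12\right) - 115\right) + \frac{-57 + 47}{2 \cdot 57} = \left(48 - 115\right) + \frac{1}{2} \cdot \frac{1}{57} \left(-10\right) = -67 - \frac{5}{57} = - \frac{3824}{57}$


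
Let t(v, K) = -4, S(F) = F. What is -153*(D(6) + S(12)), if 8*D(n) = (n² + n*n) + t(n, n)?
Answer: -6273/2 ≈ -3136.5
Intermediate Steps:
D(n) = -½ + n²/4 (D(n) = ((n² + n*n) - 4)/8 = ((n² + n²) - 4)/8 = (2*n² - 4)/8 = (-4 + 2*n²)/8 = -½ + n²/4)
-153*(D(6) + S(12)) = -153*((-½ + (¼)*6²) + 12) = -153*((-½ + (¼)*36) + 12) = -153*((-½ + 9) + 12) = -153*(17/2 + 12) = -153*41/2 = -6273/2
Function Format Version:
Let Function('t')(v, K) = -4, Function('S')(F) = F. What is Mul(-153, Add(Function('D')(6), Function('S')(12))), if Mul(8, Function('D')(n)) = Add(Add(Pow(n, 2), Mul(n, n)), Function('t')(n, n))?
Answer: Rational(-6273, 2) ≈ -3136.5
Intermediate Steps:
Function('D')(n) = Add(Rational(-1, 2), Mul(Rational(1, 4), Pow(n, 2))) (Function('D')(n) = Mul(Rational(1, 8), Add(Add(Pow(n, 2), Mul(n, n)), -4)) = Mul(Rational(1, 8), Add(Add(Pow(n, 2), Pow(n, 2)), -4)) = Mul(Rational(1, 8), Add(Mul(2, Pow(n, 2)), -4)) = Mul(Rational(1, 8), Add(-4, Mul(2, Pow(n, 2)))) = Add(Rational(-1, 2), Mul(Rational(1, 4), Pow(n, 2))))
Mul(-153, Add(Function('D')(6), Function('S')(12))) = Mul(-153, Add(Add(Rational(-1, 2), Mul(Rational(1, 4), Pow(6, 2))), 12)) = Mul(-153, Add(Add(Rational(-1, 2), Mul(Rational(1, 4), 36)), 12)) = Mul(-153, Add(Add(Rational(-1, 2), 9), 12)) = Mul(-153, Add(Rational(17, 2), 12)) = Mul(-153, Rational(41, 2)) = Rational(-6273, 2)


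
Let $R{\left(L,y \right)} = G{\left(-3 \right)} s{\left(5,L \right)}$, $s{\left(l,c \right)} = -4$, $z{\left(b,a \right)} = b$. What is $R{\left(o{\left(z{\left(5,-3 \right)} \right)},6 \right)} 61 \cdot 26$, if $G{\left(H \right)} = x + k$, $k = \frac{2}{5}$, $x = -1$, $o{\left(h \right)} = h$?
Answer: $\frac{19032}{5} \approx 3806.4$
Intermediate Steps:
$k = \frac{2}{5}$ ($k = 2 \cdot \frac{1}{5} = \frac{2}{5} \approx 0.4$)
$G{\left(H \right)} = - \frac{3}{5}$ ($G{\left(H \right)} = -1 + \frac{2}{5} = - \frac{3}{5}$)
$R{\left(L,y \right)} = \frac{12}{5}$ ($R{\left(L,y \right)} = \left(- \frac{3}{5}\right) \left(-4\right) = \frac{12}{5}$)
$R{\left(o{\left(z{\left(5,-3 \right)} \right)},6 \right)} 61 \cdot 26 = \frac{12}{5} \cdot 61 \cdot 26 = \frac{732}{5} \cdot 26 = \frac{19032}{5}$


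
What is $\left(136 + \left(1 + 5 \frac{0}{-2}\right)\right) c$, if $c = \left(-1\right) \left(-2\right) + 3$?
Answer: $685$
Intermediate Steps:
$c = 5$ ($c = 2 + 3 = 5$)
$\left(136 + \left(1 + 5 \frac{0}{-2}\right)\right) c = \left(136 + \left(1 + 5 \frac{0}{-2}\right)\right) 5 = \left(136 + \left(1 + 5 \cdot 0 \left(- \frac{1}{2}\right)\right)\right) 5 = \left(136 + \left(1 + 5 \cdot 0\right)\right) 5 = \left(136 + \left(1 + 0\right)\right) 5 = \left(136 + 1\right) 5 = 137 \cdot 5 = 685$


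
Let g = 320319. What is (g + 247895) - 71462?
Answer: 496752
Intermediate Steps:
(g + 247895) - 71462 = (320319 + 247895) - 71462 = 568214 - 71462 = 496752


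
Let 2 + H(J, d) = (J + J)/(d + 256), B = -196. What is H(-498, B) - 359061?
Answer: -1795398/5 ≈ -3.5908e+5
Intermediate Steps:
H(J, d) = -2 + 2*J/(256 + d) (H(J, d) = -2 + (J + J)/(d + 256) = -2 + (2*J)/(256 + d) = -2 + 2*J/(256 + d))
H(-498, B) - 359061 = 2*(-256 - 498 - 1*(-196))/(256 - 196) - 359061 = 2*(-256 - 498 + 196)/60 - 359061 = 2*(1/60)*(-558) - 359061 = -93/5 - 359061 = -1795398/5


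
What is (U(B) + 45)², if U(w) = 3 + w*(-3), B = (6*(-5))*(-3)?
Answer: 49284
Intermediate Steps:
B = 90 (B = -30*(-3) = 90)
U(w) = 3 - 3*w
(U(B) + 45)² = ((3 - 3*90) + 45)² = ((3 - 270) + 45)² = (-267 + 45)² = (-222)² = 49284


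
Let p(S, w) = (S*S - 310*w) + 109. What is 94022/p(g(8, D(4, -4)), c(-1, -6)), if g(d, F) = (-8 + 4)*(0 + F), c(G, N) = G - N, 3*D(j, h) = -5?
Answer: -846198/12569 ≈ -67.324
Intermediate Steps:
D(j, h) = -5/3 (D(j, h) = (1/3)*(-5) = -5/3)
g(d, F) = -4*F
p(S, w) = 109 + S**2 - 310*w (p(S, w) = (S**2 - 310*w) + 109 = 109 + S**2 - 310*w)
94022/p(g(8, D(4, -4)), c(-1, -6)) = 94022/(109 + (-4*(-5/3))**2 - 310*(-1 - 1*(-6))) = 94022/(109 + (20/3)**2 - 310*(-1 + 6)) = 94022/(109 + 400/9 - 310*5) = 94022/(109 + 400/9 - 1550) = 94022/(-12569/9) = 94022*(-9/12569) = -846198/12569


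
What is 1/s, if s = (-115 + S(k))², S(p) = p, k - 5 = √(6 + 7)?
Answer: (110 - √13)⁻² ≈ 8.8341e-5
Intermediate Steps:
k = 5 + √13 (k = 5 + √(6 + 7) = 5 + √13 ≈ 8.6055)
s = (-110 + √13)² (s = (-115 + (5 + √13))² = (-110 + √13)² ≈ 11320.)
1/s = 1/((110 - √13)²) = (110 - √13)⁻²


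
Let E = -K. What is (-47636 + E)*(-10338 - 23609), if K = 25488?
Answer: 2482340428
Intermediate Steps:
E = -25488 (E = -1*25488 = -25488)
(-47636 + E)*(-10338 - 23609) = (-47636 - 25488)*(-10338 - 23609) = -73124*(-33947) = 2482340428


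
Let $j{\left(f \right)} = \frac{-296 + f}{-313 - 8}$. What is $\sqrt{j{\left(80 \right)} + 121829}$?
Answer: $\frac{5 \sqrt{55793117}}{107} \approx 349.04$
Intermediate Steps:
$j{\left(f \right)} = \frac{296}{321} - \frac{f}{321}$ ($j{\left(f \right)} = \frac{-296 + f}{-321} = \left(-296 + f\right) \left(- \frac{1}{321}\right) = \frac{296}{321} - \frac{f}{321}$)
$\sqrt{j{\left(80 \right)} + 121829} = \sqrt{\left(\frac{296}{321} - \frac{80}{321}\right) + 121829} = \sqrt{\frac{72}{107} + 121829} = \sqrt{\frac{13035775}{107}} = \frac{5 \sqrt{55793117}}{107}$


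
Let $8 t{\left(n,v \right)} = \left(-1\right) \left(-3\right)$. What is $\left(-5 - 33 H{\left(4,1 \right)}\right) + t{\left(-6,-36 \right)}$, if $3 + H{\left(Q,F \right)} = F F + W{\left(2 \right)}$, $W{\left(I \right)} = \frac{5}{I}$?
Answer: $- \frac{169}{8} \approx -21.125$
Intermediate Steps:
$t{\left(n,v \right)} = \frac{3}{8}$ ($t{\left(n,v \right)} = \frac{\left(-1\right) \left(-3\right)}{8} = \frac{1}{8} \cdot 3 = \frac{3}{8}$)
$H{\left(Q,F \right)} = - \frac{1}{2} + F^{2}$ ($H{\left(Q,F \right)} = -3 + \left(F F + \frac{5}{2}\right) = -3 + \left(F^{2} + 5 \cdot \frac{1}{2}\right) = -3 + \left(F^{2} + \frac{5}{2}\right) = -3 + \left(\frac{5}{2} + F^{2}\right) = - \frac{1}{2} + F^{2}$)
$\left(-5 - 33 H{\left(4,1 \right)}\right) + t{\left(-6,-36 \right)} = \left(-5 - 33 \left(- \frac{1}{2} + 1^{2}\right)\right) + \frac{3}{8} = \left(-5 - 33 \left(- \frac{1}{2} + 1\right)\right) + \frac{3}{8} = \left(-5 - \frac{33}{2}\right) + \frac{3}{8} = - \frac{43}{2} + \frac{3}{8} = - \frac{169}{8}$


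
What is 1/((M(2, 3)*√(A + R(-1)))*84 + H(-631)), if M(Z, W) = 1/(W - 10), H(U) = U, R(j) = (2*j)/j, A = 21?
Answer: -631/394849 + 12*√23/394849 ≈ -0.0014523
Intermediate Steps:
R(j) = 2
M(Z, W) = 1/(-10 + W)
1/((M(2, 3)*√(A + R(-1)))*84 + H(-631)) = 1/((√(21 + 2)/(-10 + 3))*84 - 631) = 1/((√23/(-7))*84 - 631) = 1/(-√23/7*84 - 631) = 1/(-12*√23 - 631) = 1/(-631 - 12*√23)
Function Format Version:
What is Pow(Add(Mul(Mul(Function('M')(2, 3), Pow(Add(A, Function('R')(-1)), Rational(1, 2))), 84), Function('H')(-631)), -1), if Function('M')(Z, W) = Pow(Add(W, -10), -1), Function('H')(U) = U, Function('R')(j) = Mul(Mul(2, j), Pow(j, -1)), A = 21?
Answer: Add(Rational(-631, 394849), Mul(Rational(12, 394849), Pow(23, Rational(1, 2)))) ≈ -0.0014523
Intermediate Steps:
Function('R')(j) = 2
Function('M')(Z, W) = Pow(Add(-10, W), -1)
Pow(Add(Mul(Mul(Function('M')(2, 3), Pow(Add(A, Function('R')(-1)), Rational(1, 2))), 84), Function('H')(-631)), -1) = Pow(Add(Mul(Mul(Pow(Add(-10, 3), -1), Pow(Add(21, 2), Rational(1, 2))), 84), -631), -1) = Pow(Add(Mul(Mul(Pow(-7, -1), Pow(23, Rational(1, 2))), 84), -631), -1) = Pow(Add(Mul(Mul(Rational(-1, 7), Pow(23, Rational(1, 2))), 84), -631), -1) = Pow(Add(Mul(-12, Pow(23, Rational(1, 2))), -631), -1) = Pow(Add(-631, Mul(-12, Pow(23, Rational(1, 2)))), -1)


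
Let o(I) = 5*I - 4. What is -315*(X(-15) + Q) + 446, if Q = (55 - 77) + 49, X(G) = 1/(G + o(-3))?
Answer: -273691/34 ≈ -8049.7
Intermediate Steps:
o(I) = -4 + 5*I
X(G) = 1/(-19 + G) (X(G) = 1/(G + (-4 + 5*(-3))) = 1/(G + (-4 - 15)) = 1/(G - 19) = 1/(-19 + G))
Q = 27 (Q = -22 + 49 = 27)
-315*(X(-15) + Q) + 446 = -315*(1/(-19 - 15) + 27) + 446 = -315*(1/(-34) + 27) + 446 = -315*(-1/34 + 27) + 446 = -315*917/34 + 446 = -288855/34 + 446 = -273691/34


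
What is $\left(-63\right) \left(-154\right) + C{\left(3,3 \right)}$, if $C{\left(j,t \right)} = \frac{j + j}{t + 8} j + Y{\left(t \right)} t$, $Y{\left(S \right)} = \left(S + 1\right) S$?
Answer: $\frac{107136}{11} \approx 9739.6$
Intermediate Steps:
$Y{\left(S \right)} = S \left(1 + S\right)$ ($Y{\left(S \right)} = \left(1 + S\right) S = S \left(1 + S\right)$)
$C{\left(j,t \right)} = t^{2} \left(1 + t\right) + \frac{2 j^{2}}{8 + t}$ ($C{\left(j,t \right)} = \frac{j + j}{t + 8} j + t \left(1 + t\right) t = \frac{2 j}{8 + t} j + t^{2} \left(1 + t\right) = \frac{2 j^{2}}{8 + t} + t^{2} \left(1 + t\right) = t^{2} \left(1 + t\right) + \frac{2 j^{2}}{8 + t}$)
$\left(-63\right) \left(-154\right) + C{\left(3,3 \right)} = \left(-63\right) \left(-154\right) + \frac{3^{4} + 2 \cdot 3^{2} + 8 \cdot 3^{2} + 9 \cdot 3^{3}}{8 + 3} = 9702 + \frac{81 + 2 \cdot 9 + 8 \cdot 9 + 9 \cdot 27}{11} = 9702 + \frac{81 + 18 + 72 + 243}{11} = 9702 + \frac{1}{11} \cdot 414 = 9702 + \frac{414}{11} = \frac{107136}{11}$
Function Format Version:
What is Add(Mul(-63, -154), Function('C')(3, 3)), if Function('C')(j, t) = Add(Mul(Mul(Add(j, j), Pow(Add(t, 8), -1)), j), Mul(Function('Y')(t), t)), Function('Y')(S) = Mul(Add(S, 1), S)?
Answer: Rational(107136, 11) ≈ 9739.6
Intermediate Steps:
Function('Y')(S) = Mul(S, Add(1, S)) (Function('Y')(S) = Mul(Add(1, S), S) = Mul(S, Add(1, S)))
Function('C')(j, t) = Add(Mul(Pow(t, 2), Add(1, t)), Mul(2, Pow(j, 2), Pow(Add(8, t), -1))) (Function('C')(j, t) = Add(Mul(Mul(Add(j, j), Pow(Add(t, 8), -1)), j), Mul(Mul(t, Add(1, t)), t)) = Add(Mul(Mul(Mul(2, j), Pow(Add(8, t), -1)), j), Mul(Pow(t, 2), Add(1, t))) = Add(Mul(Mul(2, j, Pow(Add(8, t), -1)), j), Mul(Pow(t, 2), Add(1, t))) = Add(Mul(2, Pow(j, 2), Pow(Add(8, t), -1)), Mul(Pow(t, 2), Add(1, t))) = Add(Mul(Pow(t, 2), Add(1, t)), Mul(2, Pow(j, 2), Pow(Add(8, t), -1))))
Add(Mul(-63, -154), Function('C')(3, 3)) = Add(Mul(-63, -154), Mul(Pow(Add(8, 3), -1), Add(Pow(3, 4), Mul(2, Pow(3, 2)), Mul(8, Pow(3, 2)), Mul(9, Pow(3, 3))))) = Add(9702, Mul(Pow(11, -1), Add(81, Mul(2, 9), Mul(8, 9), Mul(9, 27)))) = Add(9702, Mul(Rational(1, 11), Add(81, 18, 72, 243))) = Add(9702, Mul(Rational(1, 11), 414)) = Add(9702, Rational(414, 11)) = Rational(107136, 11)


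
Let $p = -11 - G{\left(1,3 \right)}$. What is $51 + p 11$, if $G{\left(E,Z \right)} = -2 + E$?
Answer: $-59$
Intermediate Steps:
$p = -10$ ($p = -11 - \left(-2 + 1\right) = -11 - -1 = -11 + 1 = -10$)
$51 + p 11 = 51 - 110 = -59$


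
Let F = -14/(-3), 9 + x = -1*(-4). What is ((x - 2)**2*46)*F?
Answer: 31556/3 ≈ 10519.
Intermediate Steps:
x = -5 (x = -9 - 1*(-4) = -9 + 4 = -5)
F = 14/3 (F = -14*(-1/3) = 14/3 ≈ 4.6667)
((x - 2)**2*46)*F = ((-5 - 2)**2*46)*(14/3) = ((-7)**2*46)*(14/3) = (49*46)*(14/3) = 2254*(14/3) = 31556/3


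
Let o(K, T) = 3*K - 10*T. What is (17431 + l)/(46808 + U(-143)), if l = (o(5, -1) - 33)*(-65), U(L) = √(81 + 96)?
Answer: 840250408/2190988687 - 17951*√177/2190988687 ≈ 0.38339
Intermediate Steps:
U(L) = √177
o(K, T) = -10*T + 3*K
l = 520 (l = ((-10*(-1) + 3*5) - 33)*(-65) = ((10 + 15) - 33)*(-65) = (25 - 33)*(-65) = -8*(-65) = 520)
(17431 + l)/(46808 + U(-143)) = (17431 + 520)/(46808 + √177) = 17951/(46808 + √177)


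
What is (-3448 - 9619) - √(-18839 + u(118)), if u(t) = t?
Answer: -13067 - I*√18721 ≈ -13067.0 - 136.82*I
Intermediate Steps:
(-3448 - 9619) - √(-18839 + u(118)) = (-3448 - 9619) - √(-18839 + 118) = -13067 - √(-18721) = -13067 - I*√18721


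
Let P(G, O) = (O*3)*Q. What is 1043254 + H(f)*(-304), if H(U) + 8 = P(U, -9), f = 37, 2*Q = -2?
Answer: 1037478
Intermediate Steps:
Q = -1 (Q = (½)*(-2) = -1)
P(G, O) = -3*O (P(G, O) = (O*3)*(-1) = (3*O)*(-1) = -3*O)
H(U) = 19 (H(U) = -8 - 3*(-9) = -8 + 27 = 19)
1043254 + H(f)*(-304) = 1043254 + 19*(-304) = 1043254 - 5776 = 1037478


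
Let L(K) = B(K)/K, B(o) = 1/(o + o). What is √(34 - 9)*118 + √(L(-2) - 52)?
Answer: 590 + I*√830/4 ≈ 590.0 + 7.2024*I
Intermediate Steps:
B(o) = 1/(2*o)
L(K) = 1/(2*K²) (L(K) = (1/(2*K))/K = 1/(2*K²))
√(34 - 9)*118 + √(L(-2) - 52) = √(34 - 9)*118 + √((½)/(-2)² - 52) = √25*118 + √((½)*(¼) - 52) = 5*118 + √(⅛ - 52) = 590 + √(-415/8) = 590 + I*√830/4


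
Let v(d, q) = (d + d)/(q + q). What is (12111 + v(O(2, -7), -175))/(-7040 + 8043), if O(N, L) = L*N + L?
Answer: 302778/25075 ≈ 12.075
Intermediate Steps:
O(N, L) = L + L*N
v(d, q) = d/q (v(d, q) = (2*d)/((2*q)) = (2*d)*(1/(2*q)) = d/q)
(12111 + v(O(2, -7), -175))/(-7040 + 8043) = (12111 - 7*(1 + 2)/(-175))/(-7040 + 8043) = (12111 - 7*3*(-1/175))/1003 = (12111 - 21*(-1/175))*(1/1003) = (12111 + 3/25)*(1/1003) = (302778/25)*(1/1003) = 302778/25075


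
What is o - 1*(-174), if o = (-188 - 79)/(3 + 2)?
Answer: 603/5 ≈ 120.60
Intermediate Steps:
o = -267/5 ≈ -53.400
o - 1*(-174) = -267/5 - 1*(-174) = -267/5 + 174 = 603/5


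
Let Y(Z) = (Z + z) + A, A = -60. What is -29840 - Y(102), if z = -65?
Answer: -29817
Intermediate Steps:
Y(Z) = -125 + Z (Y(Z) = (Z - 65) - 60 = (-65 + Z) - 60 = -125 + Z)
-29840 - Y(102) = -29840 - (-125 + 102) = -29840 - 1*(-23) = -29840 + 23 = -29817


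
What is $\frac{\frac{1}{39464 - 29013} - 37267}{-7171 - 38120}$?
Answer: $\frac{389477416}{473336241} \approx 0.82283$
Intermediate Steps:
$\frac{\frac{1}{39464 - 29013} - 37267}{-7171 - 38120} = \frac{\frac{1}{10451} - 37267}{-45291} = \left(\frac{1}{10451} - 37267\right) \left(- \frac{1}{45291}\right) = \left(- \frac{389477416}{10451}\right) \left(- \frac{1}{45291}\right) = \frac{389477416}{473336241}$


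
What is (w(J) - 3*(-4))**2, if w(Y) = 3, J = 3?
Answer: 225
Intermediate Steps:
(w(J) - 3*(-4))**2 = (3 - 3*(-4))**2 = (3 + 12)**2 = 15**2 = 225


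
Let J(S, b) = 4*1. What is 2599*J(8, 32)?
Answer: 10396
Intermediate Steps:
J(S, b) = 4
2599*J(8, 32) = 2599*4 = 10396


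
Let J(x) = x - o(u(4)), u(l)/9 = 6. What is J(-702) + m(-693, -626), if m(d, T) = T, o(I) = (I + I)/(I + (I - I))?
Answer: -1330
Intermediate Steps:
u(l) = 54 (u(l) = 9*6 = 54)
o(I) = 2 (o(I) = (2*I)/(I + 0) = (2*I)/I = 2)
J(x) = -2 + x (J(x) = x - 1*2 = x - 2 = -2 + x)
J(-702) + m(-693, -626) = (-2 - 702) - 626 = -704 - 626 = -1330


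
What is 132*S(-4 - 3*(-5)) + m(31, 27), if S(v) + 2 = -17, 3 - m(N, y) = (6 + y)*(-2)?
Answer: -2439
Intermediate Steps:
m(N, y) = 15 + 2*y (m(N, y) = 3 - (6 + y)*(-2) = 3 - (-12 - 2*y) = 3 + (12 + 2*y) = 15 + 2*y)
S(v) = -19 (S(v) = -2 - 17 = -19)
132*S(-4 - 3*(-5)) + m(31, 27) = 132*(-19) + (15 + 2*27) = -2508 + (15 + 54) = -2508 + 69 = -2439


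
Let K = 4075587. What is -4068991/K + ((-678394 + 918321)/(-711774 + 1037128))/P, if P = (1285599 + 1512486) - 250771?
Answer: -3372292496913209447/3377760099715804572 ≈ -0.99838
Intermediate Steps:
P = 2547314 (P = 2798085 - 250771 = 2547314)
-4068991/K + ((-678394 + 918321)/(-711774 + 1037128))/P = -4068991/4075587 + ((-678394 + 918321)/(-711774 + 1037128))/2547314 = -4068991*1/4075587 + (239927/325354)*(1/2547314) = -4068991/4075587 + (239927*(1/325354))*(1/2547314) = -4068991/4075587 + (239927/325354)*(1/2547314) = -4068991/4075587 + 239927/828778799156 = -3372292496913209447/3377760099715804572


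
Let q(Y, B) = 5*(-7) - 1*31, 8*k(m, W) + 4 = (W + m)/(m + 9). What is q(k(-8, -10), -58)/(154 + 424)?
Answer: -33/289 ≈ -0.11419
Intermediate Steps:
k(m, W) = -½ + (W + m)/(8*(9 + m)) (k(m, W) = -½ + ((W + m)/(m + 9))/8 = -½ + ((W + m)/(9 + m))/8 = -½ + (W + m)/(8*(9 + m)))
q(Y, B) = -66 (q(Y, B) = -35 - 31 = -66)
q(k(-8, -10), -58)/(154 + 424) = -66/(154 + 424) = -66/578 = -66*1/578 = -33/289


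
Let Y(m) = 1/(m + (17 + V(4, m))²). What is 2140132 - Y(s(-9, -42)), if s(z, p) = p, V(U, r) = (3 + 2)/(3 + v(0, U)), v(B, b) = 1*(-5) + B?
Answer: 1440308832/673 ≈ 2.1401e+6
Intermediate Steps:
v(B, b) = -5 + B
V(U, r) = -5/2 (V(U, r) = (3 + 2)/(3 + (-5 + 0)) = 5/(3 - 5) = 5/(-2) = 5*(-½) = -5/2)
Y(m) = 1/(841/4 + m) (Y(m) = 1/(m + (17 - 5/2)²) = 1/(m + (29/2)²) = 1/(m + 841/4) = 1/(841/4 + m))
2140132 - Y(s(-9, -42)) = 2140132 - 4/(841 + 4*(-42)) = 2140132 - 4/(841 - 168) = 2140132 - 4/673 = 1440308832/673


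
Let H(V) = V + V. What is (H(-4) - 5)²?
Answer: 169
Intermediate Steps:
H(V) = 2*V
(H(-4) - 5)² = (2*(-4) - 5)² = (-8 - 5)² = (-13)² = 169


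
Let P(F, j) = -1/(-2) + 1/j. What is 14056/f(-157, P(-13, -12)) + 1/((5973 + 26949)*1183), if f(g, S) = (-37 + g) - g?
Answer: -547435180619/1441028862 ≈ -379.89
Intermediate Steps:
P(F, j) = ½ + 1/j (P(F, j) = -1*(-½) + 1/j = ½ + 1/j)
f(g, S) = -37
14056/f(-157, P(-13, -12)) + 1/((5973 + 26949)*1183) = 14056/(-37) + 1/((5973 + 26949)*1183) = 14056*(-1/37) + (1/1183)/32922 = -14056/37 + (1/32922)*(1/1183) = -14056/37 + 1/38946726 = -547435180619/1441028862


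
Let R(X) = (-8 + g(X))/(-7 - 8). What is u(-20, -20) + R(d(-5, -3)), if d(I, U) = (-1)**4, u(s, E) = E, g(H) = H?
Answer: -293/15 ≈ -19.533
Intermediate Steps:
d(I, U) = 1
R(X) = 8/15 - X/15 (R(X) = (-8 + X)/(-7 - 8) = (-8 + X)/(-15) = (-8 + X)*(-1/15) = 8/15 - X/15)
u(-20, -20) + R(d(-5, -3)) = -20 + (8/15 - 1/15*1) = -20 + (8/15 - 1/15) = -20 + 7/15 = -293/15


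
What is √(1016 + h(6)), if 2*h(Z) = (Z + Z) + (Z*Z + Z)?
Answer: √1043 ≈ 32.296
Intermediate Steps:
h(Z) = Z²/2 + 3*Z/2 (h(Z) = ((Z + Z) + (Z*Z + Z))/2 = (2*Z + (Z² + Z))/2 = (2*Z + (Z + Z²))/2 = (Z² + 3*Z)/2 = Z²/2 + 3*Z/2)
√(1016 + h(6)) = √(1016 + (½)*6*(3 + 6)) = √(1016 + (½)*6*9) = √(1016 + 27) = √1043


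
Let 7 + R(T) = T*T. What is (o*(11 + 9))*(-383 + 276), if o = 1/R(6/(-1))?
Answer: -2140/29 ≈ -73.793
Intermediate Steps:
R(T) = -7 + T² (R(T) = -7 + T*T = -7 + T²)
o = 1/29 (o = 1/(-7 + (6/(-1))²) = 1/(-7 + (6*(-1))²) = 1/(-7 + (-6)²) = 1/(-7 + 36) = 1/29 ≈ 0.034483)
(o*(11 + 9))*(-383 + 276) = ((11 + 9)/29)*(-383 + 276) = ((1/29)*20)*(-107) = (20/29)*(-107) = -2140/29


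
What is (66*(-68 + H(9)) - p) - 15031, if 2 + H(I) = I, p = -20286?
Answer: 1229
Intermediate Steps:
H(I) = -2 + I
(66*(-68 + H(9)) - p) - 15031 = (66*(-68 + (-2 + 9)) - 1*(-20286)) - 15031 = (66*(-68 + 7) + 20286) - 15031 = (66*(-61) + 20286) - 15031 = (-4026 + 20286) - 15031 = 16260 - 15031 = 1229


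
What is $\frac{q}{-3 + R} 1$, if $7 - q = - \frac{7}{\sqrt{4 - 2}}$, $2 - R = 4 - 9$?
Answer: $\frac{7}{4} + \frac{7 \sqrt{2}}{8} \approx 2.9874$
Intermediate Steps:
$R = 7$ ($R = 2 - \left(4 - 9\right) = 2 - -5 = 2 + 5 = 7$)
$q = 7 + \frac{7 \sqrt{2}}{2}$ ($q = 7 - - \frac{7}{\sqrt{4 - 2}} = 7 - - \frac{7}{\sqrt{2}} = 7 - - 7 \frac{\sqrt{2}}{2} = 7 - - \frac{7 \sqrt{2}}{2} = 7 + \frac{7 \sqrt{2}}{2} \approx 11.95$)
$\frac{q}{-3 + R} 1 = \frac{7 + \frac{7 \sqrt{2}}{2}}{-3 + 7} \cdot 1 = \frac{7 + \frac{7 \sqrt{2}}{2}}{4} \cdot 1 = \left(7 + \frac{7 \sqrt{2}}{2}\right) \frac{1}{4} \cdot 1 = \left(\frac{7}{4} + \frac{7 \sqrt{2}}{8}\right) 1 = \frac{7}{4} + \frac{7 \sqrt{2}}{8}$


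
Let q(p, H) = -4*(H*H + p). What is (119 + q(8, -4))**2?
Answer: 529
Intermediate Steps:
q(p, H) = -4*p - 4*H**2 (q(p, H) = -4*(H**2 + p) = -4*(p + H**2) = -4*p - 4*H**2)
(119 + q(8, -4))**2 = (119 + (-4*8 - 4*(-4)**2))**2 = (119 + (-32 - 4*16))**2 = (119 + (-32 - 64))**2 = (119 - 96)**2 = 23**2 = 529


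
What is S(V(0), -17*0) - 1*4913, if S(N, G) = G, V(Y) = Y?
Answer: -4913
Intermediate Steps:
S(V(0), -17*0) - 1*4913 = -17*0 - 1*4913 = 0 - 4913 = -4913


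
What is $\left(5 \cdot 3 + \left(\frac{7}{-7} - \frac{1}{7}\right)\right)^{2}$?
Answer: $\frac{9409}{49} \approx 192.02$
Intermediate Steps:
$\left(5 \cdot 3 + \left(\frac{7}{-7} - \frac{1}{7}\right)\right)^{2} = \left(15 + \left(7 \left(- \frac{1}{7}\right) - \frac{1}{7}\right)\right)^{2} = \left(15 - \frac{8}{7}\right)^{2} = \left(\frac{97}{7}\right)^{2} = \frac{9409}{49}$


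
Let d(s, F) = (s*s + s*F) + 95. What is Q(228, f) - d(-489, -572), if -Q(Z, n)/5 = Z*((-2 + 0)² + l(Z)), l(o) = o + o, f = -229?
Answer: -1043324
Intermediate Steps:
d(s, F) = 95 + s² + F*s (d(s, F) = (s² + F*s) + 95 = 95 + s² + F*s)
l(o) = 2*o
Q(Z, n) = -5*Z*(4 + 2*Z) (Q(Z, n) = -5*Z*((-2 + 0)² + 2*Z) = -5*Z*((-2)² + 2*Z) = -5*Z*(4 + 2*Z))
Q(228, f) - d(-489, -572) = -10*228*(2 + 228) - (95 + (-489)² - 572*(-489)) = -10*228*230 - (95 + 239121 + 279708) = -524400 - 1*518924 = -524400 - 518924 = -1043324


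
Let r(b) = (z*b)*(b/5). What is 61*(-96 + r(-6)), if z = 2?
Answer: -24888/5 ≈ -4977.6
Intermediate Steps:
r(b) = 2*b²/5 (r(b) = (2*b)*(b/5) = 2*b²/5)
61*(-96 + r(-6)) = 61*(-96 + (⅖)*(-6)²) = 61*(-96 + (⅖)*36) = 61*(-96 + 72/5) = 61*(-408/5) = -24888/5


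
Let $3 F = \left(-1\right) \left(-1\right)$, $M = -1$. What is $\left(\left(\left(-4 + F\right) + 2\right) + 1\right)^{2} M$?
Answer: $- \frac{4}{9} \approx -0.44444$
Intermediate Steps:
$F = \frac{1}{3}$ ($F = \frac{\left(-1\right) \left(-1\right)}{3} = \frac{1}{3} \cdot 1 = \frac{1}{3} \approx 0.33333$)
$\left(\left(\left(-4 + F\right) + 2\right) + 1\right)^{2} M = \left(\left(\left(-4 + \frac{1}{3}\right) + 2\right) + 1\right)^{2} \left(-1\right) = \left(\left(- \frac{11}{3} + 2\right) + 1\right)^{2} \left(-1\right) = \left(- \frac{5}{3} + 1\right)^{2} \left(-1\right) = \left(- \frac{2}{3}\right)^{2} \left(-1\right) = \frac{4}{9} \left(-1\right) = - \frac{4}{9}$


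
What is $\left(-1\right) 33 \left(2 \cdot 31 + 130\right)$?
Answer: $-6336$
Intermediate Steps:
$\left(-1\right) 33 \left(2 \cdot 31 + 130\right) = - 33 \left(62 + 130\right) = \left(-33\right) 192 = -6336$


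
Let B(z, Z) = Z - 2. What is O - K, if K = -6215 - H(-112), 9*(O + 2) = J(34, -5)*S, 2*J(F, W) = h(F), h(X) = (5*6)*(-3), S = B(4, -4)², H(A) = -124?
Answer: 5909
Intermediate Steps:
B(z, Z) = -2 + Z
S = 36 (S = (-2 - 4)² = (-6)² = 36)
h(X) = -90 (h(X) = 30*(-3) = -90)
J(F, W) = -45 (J(F, W) = (½)*(-90) = -45)
O = -182 (O = -2 + (-45*36)/9 = -2 + (⅑)*(-1620) = -2 - 180 = -182)
K = -6091 (K = -6215 - 1*(-124) = -6215 + 124 = -6091)
O - K = -182 - 1*(-6091) = -182 + 6091 = 5909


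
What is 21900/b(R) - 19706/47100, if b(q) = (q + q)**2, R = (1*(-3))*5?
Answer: 563197/23550 ≈ 23.915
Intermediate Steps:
R = -15 (R = -3*5 = -15)
b(q) = 4*q**2 (b(q) = (2*q)**2 = 4*q**2)
21900/b(R) - 19706/47100 = 21900/((4*(-15)**2)) - 19706/47100 = 21900/((4*225)) - 19706*1/47100 = 21900/900 - 9853/23550 = 21900*(1/900) - 9853/23550 = 73/3 - 9853/23550 = 563197/23550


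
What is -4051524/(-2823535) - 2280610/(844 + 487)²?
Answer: 6100328534/41339375935 ≈ 0.14757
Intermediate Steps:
-4051524/(-2823535) - 2280610/(844 + 487)² = -4051524*(-1/2823535) - 2280610/(1331²) = 4051524/2823535 - 2280610/1771561 = 6100328534/41339375935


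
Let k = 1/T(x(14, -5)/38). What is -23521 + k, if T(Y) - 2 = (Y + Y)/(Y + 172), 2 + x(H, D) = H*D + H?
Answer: -151001581/6420 ≈ -23521.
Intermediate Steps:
x(H, D) = -2 + H + D*H (x(H, D) = -2 + (H*D + H) = -2 + (D*H + H) = -2 + (H + D*H) = -2 + H + D*H)
T(Y) = 2 + 2*Y/(172 + Y) (T(Y) = 2 + (Y + Y)/(Y + 172) = 2 + (2*Y)/(172 + Y) = 2 + 2*Y/(172 + Y))
k = 3239/6420 (k = 1/(4*(86 + (-2 + 14 - 5*14)/38)/(172 + (-2 + 14 - 5*14)/38)) = 1/(4*(86 + (-2 + 14 - 70)*(1/38))/(172 + (-2 + 14 - 70)*(1/38))) = 1/(4*(86 - 58*1/38)/(172 - 58*1/38)) = 1/(4*(86 - 29/19)/(172 - 29/19)) = 1/(4*(1605/19)/(3239/19)) = 1/(4*(19/3239)*(1605/19)) = 1/(6420/3239) = 3239/6420 ≈ 0.50452)
-23521 + k = -23521 + 3239/6420 = -151001581/6420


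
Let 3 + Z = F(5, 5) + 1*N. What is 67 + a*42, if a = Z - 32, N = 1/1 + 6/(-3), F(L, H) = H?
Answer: -1235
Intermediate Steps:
N = -1 (N = 1*1 + 6*(-⅓) = 1 - 2 = -1)
Z = 1 (Z = -3 + (5 + 1*(-1)) = -3 + (5 - 1) = -3 + 4 = 1)
a = -31 (a = 1 - 32 = -31)
67 + a*42 = 67 - 31*42 = 67 - 1302 = -1235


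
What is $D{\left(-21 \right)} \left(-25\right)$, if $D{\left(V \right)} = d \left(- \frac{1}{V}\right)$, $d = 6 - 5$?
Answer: $- \frac{25}{21} \approx -1.1905$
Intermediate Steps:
$d = 1$ ($d = 6 - 5 = 1$)
$D{\left(V \right)} = - \frac{1}{V}$ ($D{\left(V \right)} = 1 \left(- \frac{1}{V}\right) = - \frac{1}{V}$)
$D{\left(-21 \right)} \left(-25\right) = - \frac{1}{-21} \left(-25\right) = \left(-1\right) \left(- \frac{1}{21}\right) \left(-25\right) = \frac{1}{21} \left(-25\right) = - \frac{25}{21}$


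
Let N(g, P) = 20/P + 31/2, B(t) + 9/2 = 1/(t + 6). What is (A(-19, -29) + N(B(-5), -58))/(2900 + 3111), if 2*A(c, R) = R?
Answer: 19/174319 ≈ 0.00010900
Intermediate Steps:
A(c, R) = R/2
B(t) = -9/2 + 1/(6 + t) (B(t) = -9/2 + 1/(t + 6) = -9/2 + 1/(6 + t))
N(g, P) = 31/2 + 20/P (N(g, P) = 20/P + 31*(½) = 20/P + 31/2 = 31/2 + 20/P)
(A(-19, -29) + N(B(-5), -58))/(2900 + 3111) = ((½)*(-29) + (31/2 + 20/(-58)))/(2900 + 3111) = (-29/2 + (31/2 + 20*(-1/58)))/6011 = (-29/2 + (31/2 - 10/29))*(1/6011) = (-29/2 + 879/58)*(1/6011) = (19/29)*(1/6011) = 19/174319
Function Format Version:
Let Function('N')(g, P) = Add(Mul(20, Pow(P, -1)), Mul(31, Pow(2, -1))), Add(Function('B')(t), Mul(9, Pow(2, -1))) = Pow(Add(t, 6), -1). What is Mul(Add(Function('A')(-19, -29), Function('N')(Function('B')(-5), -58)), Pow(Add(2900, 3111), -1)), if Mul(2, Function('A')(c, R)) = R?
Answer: Rational(19, 174319) ≈ 0.00010900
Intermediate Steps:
Function('A')(c, R) = Mul(Rational(1, 2), R)
Function('B')(t) = Add(Rational(-9, 2), Pow(Add(6, t), -1)) (Function('B')(t) = Add(Rational(-9, 2), Pow(Add(t, 6), -1)) = Add(Rational(-9, 2), Pow(Add(6, t), -1)))
Function('N')(g, P) = Add(Rational(31, 2), Mul(20, Pow(P, -1))) (Function('N')(g, P) = Add(Mul(20, Pow(P, -1)), Mul(31, Rational(1, 2))) = Add(Mul(20, Pow(P, -1)), Rational(31, 2)) = Add(Rational(31, 2), Mul(20, Pow(P, -1))))
Mul(Add(Function('A')(-19, -29), Function('N')(Function('B')(-5), -58)), Pow(Add(2900, 3111), -1)) = Mul(Add(Mul(Rational(1, 2), -29), Add(Rational(31, 2), Mul(20, Pow(-58, -1)))), Pow(Add(2900, 3111), -1)) = Mul(Add(Rational(-29, 2), Add(Rational(31, 2), Mul(20, Rational(-1, 58)))), Pow(6011, -1)) = Mul(Add(Rational(-29, 2), Add(Rational(31, 2), Rational(-10, 29))), Rational(1, 6011)) = Mul(Add(Rational(-29, 2), Rational(879, 58)), Rational(1, 6011)) = Mul(Rational(19, 29), Rational(1, 6011)) = Rational(19, 174319)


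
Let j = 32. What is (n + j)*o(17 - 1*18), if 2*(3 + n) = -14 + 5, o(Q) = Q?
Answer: -49/2 ≈ -24.500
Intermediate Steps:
n = -15/2 (n = -3 + (-14 + 5)/2 = -3 + (½)*(-9) = -3 - 9/2 = -15/2 ≈ -7.5000)
(n + j)*o(17 - 1*18) = (-15/2 + 32)*(17 - 1*18) = 49*(17 - 18)/2 = (49/2)*(-1) = -49/2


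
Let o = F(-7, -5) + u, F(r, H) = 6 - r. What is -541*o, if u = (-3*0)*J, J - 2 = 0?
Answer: -7033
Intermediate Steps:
J = 2 (J = 2 + 0 = 2)
u = 0 (u = -3*0*2 = 0*2 = 0)
o = 13 (o = (6 - 1*(-7)) + 0 = (6 + 7) + 0 = 13 + 0 = 13)
-541*o = -541*13 = -7033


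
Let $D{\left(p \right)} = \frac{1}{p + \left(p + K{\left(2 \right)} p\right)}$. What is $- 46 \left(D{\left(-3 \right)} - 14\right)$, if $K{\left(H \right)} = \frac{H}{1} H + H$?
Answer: $\frac{7751}{12} \approx 645.92$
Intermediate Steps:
$K{\left(H \right)} = H + H^{2}$ ($K{\left(H \right)} = H 1 H + H = H H + H = H^{2} + H = H + H^{2}$)
$D{\left(p \right)} = \frac{1}{8 p}$ ($D{\left(p \right)} = \frac{1}{p + \left(p + 2 \left(1 + 2\right) p\right)} = \frac{1}{p + \left(p + 2 \cdot 3 p\right)} = \frac{1}{p + \left(p + 6 p\right)} = \frac{1}{p + 7 p} = \frac{1}{8 p}$)
$- 46 \left(D{\left(-3 \right)} - 14\right) = - 46 \left(\frac{1}{8 \left(-3\right)} - 14\right) = - 46 \left(\frac{1}{8} \left(- \frac{1}{3}\right) - 14\right) = - 46 \left(- \frac{1}{24} - 14\right) = \left(-46\right) \left(- \frac{337}{24}\right) = \frac{7751}{12}$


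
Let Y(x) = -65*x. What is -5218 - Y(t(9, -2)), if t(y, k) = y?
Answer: -4633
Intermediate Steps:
-5218 - Y(t(9, -2)) = -5218 - (-65)*9 = -5218 - 1*(-585) = -5218 + 585 = -4633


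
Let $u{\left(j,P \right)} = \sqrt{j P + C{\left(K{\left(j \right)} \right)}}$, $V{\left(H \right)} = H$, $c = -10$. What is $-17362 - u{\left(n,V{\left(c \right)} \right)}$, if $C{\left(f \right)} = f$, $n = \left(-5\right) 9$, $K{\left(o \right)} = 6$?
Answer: $-17362 - 2 \sqrt{114} \approx -17383.0$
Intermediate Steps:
$n = -45$
$u{\left(j,P \right)} = \sqrt{6 + P j}$ ($u{\left(j,P \right)} = \sqrt{j P + 6} = \sqrt{P j + 6} = \sqrt{6 + P j}$)
$-17362 - u{\left(n,V{\left(c \right)} \right)} = -17362 - \sqrt{6 - -450} = -17362 - \sqrt{6 + 450} = -17362 - \sqrt{456} = -17362 - 2 \sqrt{114}$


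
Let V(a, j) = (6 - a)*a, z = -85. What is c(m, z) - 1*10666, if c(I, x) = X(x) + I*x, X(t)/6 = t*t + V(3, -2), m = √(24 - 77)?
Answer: 32738 - 85*I*√53 ≈ 32738.0 - 618.81*I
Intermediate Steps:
V(a, j) = a*(6 - a)
m = I*√53 (m = √(-53) = I*√53 ≈ 7.2801*I)
X(t) = 54 + 6*t² (X(t) = 6*(t*t + 3*(6 - 1*3)) = 6*(t² + 3*(6 - 3)) = 6*(t² + 3*3) = 6*(t² + 9) = 6*(9 + t²) = 54 + 6*t²)
c(I, x) = 54 + 6*x² + I*x (c(I, x) = (54 + 6*x²) + I*x = 54 + 6*x² + I*x)
c(m, z) - 1*10666 = (54 + 6*(-85)² + (I*√53)*(-85)) - 1*10666 = (54 + 6*7225 - 85*I*√53) - 10666 = (54 + 43350 - 85*I*√53) - 10666 = (43404 - 85*I*√53) - 10666 = 32738 - 85*I*√53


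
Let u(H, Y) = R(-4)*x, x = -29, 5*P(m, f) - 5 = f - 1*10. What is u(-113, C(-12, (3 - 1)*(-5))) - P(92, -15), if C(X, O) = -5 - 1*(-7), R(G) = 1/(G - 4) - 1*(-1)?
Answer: -171/8 ≈ -21.375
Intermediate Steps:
P(m, f) = -1 + f/5 (P(m, f) = 1 + (f - 1*10)/5 = 1 + (f - 10)/5 = 1 + (-10 + f)/5 = 1 + (-2 + f/5) = -1 + f/5)
R(G) = 1 + 1/(-4 + G) (R(G) = 1/(-4 + G) + 1 = 1 + 1/(-4 + G))
C(X, O) = 2 (C(X, O) = -5 + 7 = 2)
u(H, Y) = -203/8 (u(H, Y) = ((-3 - 4)/(-4 - 4))*(-29) = (-7/(-8))*(-29) = -1/8*(-7)*(-29) = (7/8)*(-29) = -203/8)
u(-113, C(-12, (3 - 1)*(-5))) - P(92, -15) = -203/8 - (-1 + (1/5)*(-15)) = -203/8 - (-1 - 3) = -203/8 - 1*(-4) = -203/8 + 4 = -171/8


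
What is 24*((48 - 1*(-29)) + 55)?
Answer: 3168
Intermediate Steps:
24*((48 - 1*(-29)) + 55) = 24*((48 + 29) + 55) = 24*(77 + 55) = 24*132 = 3168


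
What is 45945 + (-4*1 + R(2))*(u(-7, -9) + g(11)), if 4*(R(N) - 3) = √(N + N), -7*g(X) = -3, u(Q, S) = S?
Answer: 321645/7 ≈ 45949.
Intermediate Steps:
g(X) = 3/7 (g(X) = -⅐*(-3) = 3/7)
R(N) = 3 + √2*√N/4 (R(N) = 3 + √(N + N)/4 = 3 + √(2*N)/4 = 3 + (√2*√N)/4 = 3 + √2*√N/4)
45945 + (-4*1 + R(2))*(u(-7, -9) + g(11)) = 45945 + (-4*1 + (3 + √2*√2/4))*(-9 + 3/7) = 45945 + (-4 + (3 + ½))*(-60/7) = 45945 + (-4 + 7/2)*(-60/7) = 45945 - ½*(-60/7) = 45945 + 30/7 = 321645/7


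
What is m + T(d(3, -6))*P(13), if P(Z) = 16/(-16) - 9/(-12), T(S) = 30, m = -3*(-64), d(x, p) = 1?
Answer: 369/2 ≈ 184.50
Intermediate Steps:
m = 192
P(Z) = -¼ (P(Z) = 16*(-1/16) - 9*(-1/12) = -1 + ¾ = -¼)
m + T(d(3, -6))*P(13) = 192 + 30*(-¼) = 192 - 15/2 = 369/2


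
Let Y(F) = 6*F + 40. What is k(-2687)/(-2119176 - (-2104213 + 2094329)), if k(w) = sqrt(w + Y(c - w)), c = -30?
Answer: -sqrt(13295)/2109292 ≈ -5.4665e-5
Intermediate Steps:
Y(F) = 40 + 6*F
k(w) = sqrt(-140 - 5*w) (k(w) = sqrt(w + (40 + 6*(-30 - w))) = sqrt(w + (40 + (-180 - 6*w))) = sqrt(w + (-140 - 6*w)) = sqrt(-140 - 5*w))
k(-2687)/(-2119176 - (-2104213 + 2094329)) = sqrt(-140 - 5*(-2687))/(-2119176 - (-2104213 + 2094329)) = sqrt(-140 + 13435)/(-2119176 - 1*(-9884)) = sqrt(13295)/(-2119176 + 9884) = sqrt(13295)/(-2109292) = sqrt(13295)*(-1/2109292) = -sqrt(13295)/2109292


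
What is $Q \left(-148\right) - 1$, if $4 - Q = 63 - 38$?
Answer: $3107$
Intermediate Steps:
$Q = -21$ ($Q = 4 - \left(63 - 38\right) = 4 - 25 = -21$)
$Q \left(-148\right) - 1 = \left(-21\right) \left(-148\right) - 1 = 3108 - 1 = 3107$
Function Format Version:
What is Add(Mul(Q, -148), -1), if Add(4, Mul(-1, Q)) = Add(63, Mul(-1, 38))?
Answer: 3107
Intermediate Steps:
Q = -21 (Q = Add(4, Mul(-1, Add(63, Mul(-1, 38)))) = Add(4, Mul(-1, Add(63, -38))) = Add(4, Mul(-1, 25)) = Add(4, -25) = -21)
Add(Mul(Q, -148), -1) = Add(Mul(-21, -148), -1) = Add(3108, -1) = 3107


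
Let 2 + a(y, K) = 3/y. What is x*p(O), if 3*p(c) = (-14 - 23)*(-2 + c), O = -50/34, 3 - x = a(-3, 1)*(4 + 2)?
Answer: 15281/17 ≈ 898.88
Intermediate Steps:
a(y, K) = -2 + 3/y
x = 21 (x = 3 - (-2 + 3/(-3))*(4 + 2) = 3 - (-2 + 3*(-1/3))*6 = 3 - (-2 - 1)*6 = 3 - (-3)*6 = 3 - 1*(-18) = 3 + 18 = 21)
O = -25/17 (O = -50*1/34 = -25/17 ≈ -1.4706)
p(c) = 74/3 - 37*c/3 (p(c) = ((-14 - 23)*(-2 + c))/3 = (-37*(-2 + c))/3 = (74 - 37*c)/3 = 74/3 - 37*c/3)
x*p(O) = 21*(74/3 - 37/3*(-25/17)) = 21*(74/3 + 925/51) = 21*(2183/51) = 15281/17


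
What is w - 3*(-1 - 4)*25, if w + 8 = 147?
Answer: 514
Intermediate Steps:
w = 139 (w = -8 + 147 = 139)
w - 3*(-1 - 4)*25 = 139 - 3*(-1 - 4)*25 = 139 - 3*(-5)*25 = 139 + 15*25 = 139 + 375 = 514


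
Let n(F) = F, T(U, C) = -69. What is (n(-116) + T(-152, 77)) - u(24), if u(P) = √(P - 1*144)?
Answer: -185 - 2*I*√30 ≈ -185.0 - 10.954*I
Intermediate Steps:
u(P) = √(-144 + P) (u(P) = √(P - 144) = √(-144 + P))
(n(-116) + T(-152, 77)) - u(24) = (-116 - 69) - √(-144 + 24) = -185 - √(-120) = -185 - 2*I*√30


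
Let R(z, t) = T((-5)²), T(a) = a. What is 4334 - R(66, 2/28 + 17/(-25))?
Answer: 4309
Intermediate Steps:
R(z, t) = 25 (R(z, t) = (-5)² = 25)
4334 - R(66, 2/28 + 17/(-25)) = 4334 - 1*25 = 4334 - 25 = 4309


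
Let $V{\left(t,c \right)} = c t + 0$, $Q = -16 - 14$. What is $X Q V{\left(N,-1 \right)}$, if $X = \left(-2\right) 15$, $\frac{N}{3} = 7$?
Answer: $-18900$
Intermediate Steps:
$N = 21$ ($N = 3 \cdot 7 = 21$)
$X = -30$
$Q = -30$ ($Q = -16 - 14 = -30$)
$V{\left(t,c \right)} = c t$
$X Q V{\left(N,-1 \right)} = \left(-30\right) \left(-30\right) \left(\left(-1\right) 21\right) = 900 \left(-21\right) = -18900$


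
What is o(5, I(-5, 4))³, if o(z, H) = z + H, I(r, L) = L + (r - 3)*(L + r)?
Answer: 4913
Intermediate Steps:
I(r, L) = L + (-3 + r)*(L + r)
o(z, H) = H + z
o(5, I(-5, 4))³ = (((-5)² - 3*(-5) - 2*4 + 4*(-5)) + 5)³ = ((25 + 15 - 8 - 20) + 5)³ = (12 + 5)³ = 17³ = 4913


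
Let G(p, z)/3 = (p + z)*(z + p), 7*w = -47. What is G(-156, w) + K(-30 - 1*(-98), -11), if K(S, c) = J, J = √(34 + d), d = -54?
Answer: 3891963/49 + 2*I*√5 ≈ 79428.0 + 4.4721*I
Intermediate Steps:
w = -47/7 (w = (⅐)*(-47) = -47/7 ≈ -6.7143)
J = 2*I*√5 (J = √(34 - 54) = √(-20) = 2*I*√5 ≈ 4.4721*I)
K(S, c) = 2*I*√5
G(p, z) = 3*(p + z)² (G(p, z) = 3*((p + z)*(z + p)) = 3*((p + z)*(p + z)) = 3*(p + z)²)
G(-156, w) + K(-30 - 1*(-98), -11) = 3*(-156 - 47/7)² + 2*I*√5 = 3*(-1139/7)² + 2*I*√5 = 3*(1297321/49) + 2*I*√5 = 3891963/49 + 2*I*√5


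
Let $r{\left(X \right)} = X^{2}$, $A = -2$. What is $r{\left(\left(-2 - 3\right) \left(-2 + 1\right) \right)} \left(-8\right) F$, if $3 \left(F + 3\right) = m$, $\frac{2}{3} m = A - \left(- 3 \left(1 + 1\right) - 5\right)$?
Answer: $-300$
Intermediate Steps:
$m = \frac{27}{2}$ ($m = \frac{3 \left(-2 - \left(- 3 \left(1 + 1\right) - 5\right)\right)}{2} = \frac{3 \left(-2 - \left(\left(-3\right) 2 - 5\right)\right)}{2} = \frac{3 \left(-2 - \left(-6 - 5\right)\right)}{2} = \frac{3 \left(-2 - -11\right)}{2} = \frac{3 \left(-2 + 11\right)}{2} = \frac{3}{2} \cdot 9 = \frac{27}{2} \approx 13.5$)
$F = \frac{3}{2}$ ($F = -3 + \frac{1}{3} \cdot \frac{27}{2} = -3 + \frac{9}{2} = \frac{3}{2} \approx 1.5$)
$r{\left(\left(-2 - 3\right) \left(-2 + 1\right) \right)} \left(-8\right) F = \left(\left(-2 - 3\right) \left(-2 + 1\right)\right)^{2} \left(-8\right) \frac{3}{2} = \left(\left(-5\right) \left(-1\right)\right)^{2} \left(-8\right) \frac{3}{2} = 5^{2} \left(-8\right) \frac{3}{2} = 25 \left(-8\right) \frac{3}{2} = \left(-200\right) \frac{3}{2} = -300$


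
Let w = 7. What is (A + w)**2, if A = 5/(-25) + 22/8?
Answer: 36481/400 ≈ 91.203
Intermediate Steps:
A = 51/20 (A = 5*(-1/25) + 22*(1/8) = -1/5 + 11/4 = 51/20 ≈ 2.5500)
(A + w)**2 = (51/20 + 7)**2 = (191/20)**2 = 36481/400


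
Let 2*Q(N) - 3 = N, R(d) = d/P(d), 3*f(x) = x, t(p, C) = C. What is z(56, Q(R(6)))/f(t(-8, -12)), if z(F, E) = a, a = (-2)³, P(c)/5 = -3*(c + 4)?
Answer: 2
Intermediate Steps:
f(x) = x/3
P(c) = -60 - 15*c (P(c) = 5*(-3*(c + 4)) = 5*(-3*(4 + c)) = 5*(-12 - 3*c) = -60 - 15*c)
a = -8
R(d) = d/(-60 - 15*d)
Q(N) = 3/2 + N/2
z(F, E) = -8
z(56, Q(R(6)))/f(t(-8, -12)) = -8/((⅓)*(-12)) = -8/(-4) = -8*(-¼) = 2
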